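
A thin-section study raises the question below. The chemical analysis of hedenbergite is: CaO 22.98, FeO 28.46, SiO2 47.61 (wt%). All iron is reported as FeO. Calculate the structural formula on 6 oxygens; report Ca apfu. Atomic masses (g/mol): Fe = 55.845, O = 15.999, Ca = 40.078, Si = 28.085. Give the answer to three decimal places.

1.028 Ca apfu

CaO (M=56.077): mol = 0.40979; Ca = 0.40979, O = 0.40979.
FeO (M=71.844): mol = 0.39614; Fe = 0.39614, O = 0.39614.
SiO2 (M=60.083): mol = 0.79240; Si = 0.79240, O = 1.58480.
ΣO = 2.39073; factor = 6/ΣO = 2.50969.
Ca apfu = 0.40979 × 2.50969 = 1.028.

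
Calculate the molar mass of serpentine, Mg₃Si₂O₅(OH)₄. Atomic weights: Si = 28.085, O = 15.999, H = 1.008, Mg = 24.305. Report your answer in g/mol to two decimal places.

M = 3·24.305 + 2·28.085 + 9·15.999 + 4·1.008

277.11 g/mol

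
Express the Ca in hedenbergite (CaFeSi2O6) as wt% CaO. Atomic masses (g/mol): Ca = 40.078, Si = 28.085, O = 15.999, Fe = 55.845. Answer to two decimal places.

22.60 wt%

Molar mass of CaFeSi2O6 = 1×40.078 + 1×55.845 + 2×28.085 + 6×15.999 = 248.087 g/mol.
Each formula unit contains 1 Ca, equivalent to 1/1 = 1.0000 mol CaO.
M(CaO) = 1×40.078 + 1×15.999 = 56.077 g/mol.
Mass of CaO per formula unit = 1.0000 × 56.077 = 56.077 g.
CaO wt% = 56.077 / 248.087 × 100 = 22.60%.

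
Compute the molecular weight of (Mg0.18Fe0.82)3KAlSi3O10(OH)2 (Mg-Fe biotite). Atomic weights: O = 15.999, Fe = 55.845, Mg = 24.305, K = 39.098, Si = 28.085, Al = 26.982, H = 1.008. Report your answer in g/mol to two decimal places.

494.84 g/mol

M = 0.54×24.305 + 2.46×55.845 + 1×39.098 + 1×26.982 + 3×28.085 + 12×15.999 + 2×1.008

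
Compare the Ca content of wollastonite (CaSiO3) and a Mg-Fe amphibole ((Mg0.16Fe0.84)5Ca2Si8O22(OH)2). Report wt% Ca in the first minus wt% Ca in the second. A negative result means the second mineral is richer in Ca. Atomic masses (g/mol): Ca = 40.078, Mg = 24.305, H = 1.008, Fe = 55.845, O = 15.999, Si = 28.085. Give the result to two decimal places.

26.02 percentage points

M(CaSiO3) = 116.160 g/mol, so wt% Ca = 40.078/116.160 × 100 = 34.50%.
M((Mg0.16Fe0.84)5Ca2Si8O22(OH)2) = 944.821 g/mol, so wt% Ca = 80.156/944.821 × 100 = 8.48%.
34.50 − 8.48 = 26.02 pp.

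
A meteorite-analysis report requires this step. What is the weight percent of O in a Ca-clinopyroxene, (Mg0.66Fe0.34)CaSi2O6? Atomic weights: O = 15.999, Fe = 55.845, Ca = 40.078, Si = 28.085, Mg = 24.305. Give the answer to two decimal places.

42.24 wt%

Molar mass of (Mg0.66Fe0.34)CaSi2O6: 0.66×24.305 + 0.34×55.845 + 1×40.078 + 2×28.085 + 6×15.999 = 227.271 g/mol.
Mass of O per formula unit: 6 × 15.999 = 95.994 g.
Weight fraction O = 95.994 / 227.271 = 0.4224.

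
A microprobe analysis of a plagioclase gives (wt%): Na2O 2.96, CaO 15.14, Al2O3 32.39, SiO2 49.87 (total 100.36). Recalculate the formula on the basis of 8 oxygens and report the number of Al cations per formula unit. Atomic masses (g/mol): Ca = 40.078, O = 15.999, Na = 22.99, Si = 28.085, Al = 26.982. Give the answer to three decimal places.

Na2O (M=61.979): mol = 0.04776; Na = 0.09552, O = 0.04776.
CaO (M=56.077): mol = 0.26999; Ca = 0.26999, O = 0.26999.
Al2O3 (M=101.961): mol = 0.31767; Al = 0.63534, O = 0.95301.
SiO2 (M=60.083): mol = 0.83002; Si = 0.83002, O = 1.66004.
ΣO = 2.93080; factor = 8/ΣO = 2.72963.
Al apfu = 0.63534 × 2.72963 = 1.734.

1.734 Al apfu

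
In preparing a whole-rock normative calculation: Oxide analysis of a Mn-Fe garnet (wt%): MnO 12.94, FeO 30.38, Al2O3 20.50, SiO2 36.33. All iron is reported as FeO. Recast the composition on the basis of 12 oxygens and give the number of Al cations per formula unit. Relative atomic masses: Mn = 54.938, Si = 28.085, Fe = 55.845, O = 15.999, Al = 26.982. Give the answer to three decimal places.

MnO: 12.94/70.937 = 0.18242 mol → 0.18242 mol Mn, 0.18242 mol O.
FeO: 30.38/71.844 = 0.42286 mol → 0.42286 mol Fe, 0.42286 mol O.
Al2O3: 20.50/101.961 = 0.20106 mol → 0.40212 mol Al, 0.60318 mol O.
SiO2: 36.33/60.083 = 0.60466 mol → 0.60466 mol Si, 1.20932 mol O.
Total oxygen = 2.41778 mol. Normalization factor = 12/2.41778 = 4.96323.
Al per 12 O = 0.40212 × 4.96323 = 1.996.

1.996 Al apfu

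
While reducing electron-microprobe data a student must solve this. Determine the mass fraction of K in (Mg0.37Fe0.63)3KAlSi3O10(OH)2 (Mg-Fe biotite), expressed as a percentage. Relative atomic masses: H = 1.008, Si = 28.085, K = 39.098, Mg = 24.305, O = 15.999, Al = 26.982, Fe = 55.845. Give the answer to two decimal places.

8.20 mass %

M((Mg0.37Fe0.63)3KAlSi3O10(OH)2) = 476.865 g/mol.
K contributes 1 × 39.098 = 39.098 g per mole.
39.098/476.865 = 0.0820 → 8.20%.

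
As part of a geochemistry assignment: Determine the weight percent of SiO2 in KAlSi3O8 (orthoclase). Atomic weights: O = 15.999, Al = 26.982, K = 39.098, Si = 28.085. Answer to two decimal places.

64.76 wt%

Molar mass of KAlSi3O8 = 1·39.098 + 1·26.982 + 3·28.085 + 8·15.999 = 278.327 g/mol.
Each formula unit contains 3 Si, equivalent to 3/1 = 3.0000 mol SiO2.
M(SiO2) = 1×28.085 + 2×15.999 = 60.083 g/mol.
Mass of SiO2 per formula unit = 3.0000 × 60.083 = 180.249 g.
SiO2 wt% = 180.249 / 278.327 × 100 = 64.76%.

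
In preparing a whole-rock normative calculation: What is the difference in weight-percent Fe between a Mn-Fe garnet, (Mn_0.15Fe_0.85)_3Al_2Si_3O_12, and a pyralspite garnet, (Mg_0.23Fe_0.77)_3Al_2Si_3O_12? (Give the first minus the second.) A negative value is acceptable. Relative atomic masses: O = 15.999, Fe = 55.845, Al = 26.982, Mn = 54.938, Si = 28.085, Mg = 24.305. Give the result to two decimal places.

First mineral: 142.405 g Fe in 497.334 g formula = 28.63 wt% Fe.
Second mineral: 129.002 g Fe in 475.979 g formula = 27.10 wt% Fe.
28.63% − 27.10% gives a difference of 1.53 percentage points.

1.53 percentage points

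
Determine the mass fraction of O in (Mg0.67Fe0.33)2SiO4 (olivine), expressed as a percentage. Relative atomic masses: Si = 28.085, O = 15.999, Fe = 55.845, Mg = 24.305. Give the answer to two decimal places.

39.62 mass %

M((Mg0.67Fe0.33)2SiO4) = 161.507 g/mol.
O contributes 4 × 15.999 = 63.996 g per mole.
63.996/161.507 = 0.3962 → 39.62%.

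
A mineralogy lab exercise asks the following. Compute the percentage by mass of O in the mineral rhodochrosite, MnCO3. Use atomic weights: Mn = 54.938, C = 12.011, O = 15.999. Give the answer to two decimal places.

Molar mass of MnCO3: 1×54.938 + 1×12.011 + 3×15.999 = 114.946 g/mol.
Mass of O per formula unit: 3 × 15.999 = 47.997 g.
Weight fraction O = 47.997 / 114.946 = 0.4176.

41.76 mass %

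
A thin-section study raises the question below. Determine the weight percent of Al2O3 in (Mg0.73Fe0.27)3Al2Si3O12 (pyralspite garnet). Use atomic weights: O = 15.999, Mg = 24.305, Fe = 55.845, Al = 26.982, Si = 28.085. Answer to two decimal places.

Formula mass = 428.669 g/mol.
2 Al → 1.0000 mol Al2O3 per formula unit; M(Al2O3) = 101.961, so Al2O3 mass = 101.961 g.
101.961/428.669 × 100 = 23.79 wt%.

23.79 wt%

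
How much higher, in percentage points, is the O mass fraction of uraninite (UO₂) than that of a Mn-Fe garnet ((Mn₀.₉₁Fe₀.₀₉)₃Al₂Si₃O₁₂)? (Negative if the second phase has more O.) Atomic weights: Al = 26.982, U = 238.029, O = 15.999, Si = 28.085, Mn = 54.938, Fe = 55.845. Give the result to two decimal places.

-26.91 percentage points

M(UO₂) = 270.027 g/mol, so wt% O = 31.998/270.027 × 100 = 11.85%.
M((Mn₀.₉₁Fe₀.₀₉)₃Al₂Si₃O₁₂) = 495.266 g/mol, so wt% O = 191.988/495.266 × 100 = 38.76%.
11.85 − 38.76 = -26.91 pp.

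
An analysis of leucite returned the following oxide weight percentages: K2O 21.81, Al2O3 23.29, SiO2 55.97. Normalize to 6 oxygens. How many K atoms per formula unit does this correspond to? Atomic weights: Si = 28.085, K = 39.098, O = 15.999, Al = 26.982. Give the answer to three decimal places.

K2O (M=94.195): mol = 0.23154; K = 0.46308, O = 0.23154.
Al2O3 (M=101.961): mol = 0.22842; Al = 0.45684, O = 0.68526.
SiO2 (M=60.083): mol = 0.93154; Si = 0.93154, O = 1.86308.
ΣO = 2.77988; factor = 6/ΣO = 2.15837.
K apfu = 0.46308 × 2.15837 = 0.999.

0.999 K apfu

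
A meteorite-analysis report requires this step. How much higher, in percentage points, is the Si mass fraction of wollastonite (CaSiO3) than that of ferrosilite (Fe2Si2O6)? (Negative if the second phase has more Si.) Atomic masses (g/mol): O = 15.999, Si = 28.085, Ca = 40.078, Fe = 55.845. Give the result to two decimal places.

2.89 percentage points

First mineral: 28.085 g Si in 116.160 g formula = 24.18 wt% Si.
Second mineral: 56.170 g Si in 263.854 g formula = 21.29 wt% Si.
24.18% − 21.29% gives a difference of 2.89 percentage points.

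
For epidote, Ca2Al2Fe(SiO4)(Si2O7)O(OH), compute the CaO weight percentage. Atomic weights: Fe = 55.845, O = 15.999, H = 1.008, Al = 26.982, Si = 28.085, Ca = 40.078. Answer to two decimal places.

M(Ca2Al2Fe(SiO4)(Si2O7)O(OH)) = 483.215 g/mol; M(CaO) = 56.077 g/mol.
Moles CaO per formula unit = 2 Ca ÷ 1 = 2.0000.
CaO fraction = (2.0000 × 56.077) / 483.215 = 112.154/483.215 = 0.2321.

23.21 wt%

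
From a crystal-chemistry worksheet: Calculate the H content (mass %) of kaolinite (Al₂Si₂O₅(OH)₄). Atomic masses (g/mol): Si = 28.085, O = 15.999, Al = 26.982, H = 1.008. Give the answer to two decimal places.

1.56 mass %

M(Al₂Si₂O₅(OH)₄) = 258.157 g/mol.
H contributes 4 × 1.008 = 4.032 g per mole.
4.032/258.157 = 0.0156 → 1.56%.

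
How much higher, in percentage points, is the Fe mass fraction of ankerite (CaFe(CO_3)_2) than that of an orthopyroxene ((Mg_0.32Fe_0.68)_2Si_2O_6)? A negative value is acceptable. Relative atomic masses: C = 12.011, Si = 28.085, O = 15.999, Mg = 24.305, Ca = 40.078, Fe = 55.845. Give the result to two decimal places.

-5.31 percentage points

Fe in CaFe(CO_3)_2: molar mass 215.939 g/mol; 1×55.845 = 55.845 g → 25.86 wt%.
Fe in (Mg_0.32Fe_0.68)_2Si_2O_6: molar mass 243.668 g/mol; 1.36×55.845 = 75.949 g → 31.17 wt%.
Difference = 25.86 − 31.17 = -5.31 percentage points.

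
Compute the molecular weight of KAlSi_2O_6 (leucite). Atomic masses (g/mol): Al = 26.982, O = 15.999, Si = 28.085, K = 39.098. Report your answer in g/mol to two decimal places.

The formula mass is the sum 1×39.098 + 1×26.982 + 2×28.085 + 6×15.999.

218.24 g/mol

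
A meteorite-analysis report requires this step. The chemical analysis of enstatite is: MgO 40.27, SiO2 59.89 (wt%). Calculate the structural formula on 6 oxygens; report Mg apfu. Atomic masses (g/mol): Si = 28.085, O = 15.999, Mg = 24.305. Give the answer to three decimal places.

MgO (M=40.304): mol = 0.99916; Mg = 0.99916, O = 0.99916.
SiO2 (M=60.083): mol = 0.99679; Si = 0.99679, O = 1.99358.
ΣO = 2.99274; factor = 6/ΣO = 2.00485.
Mg apfu = 0.99916 × 2.00485 = 2.003.

2.003 Mg apfu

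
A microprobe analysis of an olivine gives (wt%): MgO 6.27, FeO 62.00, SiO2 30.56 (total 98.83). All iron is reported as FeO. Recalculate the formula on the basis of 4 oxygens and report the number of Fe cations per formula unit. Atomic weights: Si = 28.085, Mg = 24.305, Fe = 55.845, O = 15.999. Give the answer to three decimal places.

MgO: 6.27/40.304 = 0.15557 mol → 0.15557 mol Mg, 0.15557 mol O.
FeO: 62.00/71.844 = 0.86298 mol → 0.86298 mol Fe, 0.86298 mol O.
SiO2: 30.56/60.083 = 0.50863 mol → 0.50863 mol Si, 1.01726 mol O.
Total oxygen = 2.03581 mol. Normalization factor = 4/2.03581 = 1.96482.
Fe per 4 O = 0.86298 × 1.96482 = 1.696.

1.696 Fe apfu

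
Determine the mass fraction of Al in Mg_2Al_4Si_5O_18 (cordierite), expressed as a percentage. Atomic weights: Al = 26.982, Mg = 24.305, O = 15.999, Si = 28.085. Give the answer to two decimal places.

Molar mass of Mg_2Al_4Si_5O_18: 2*24.305 + 4*26.982 + 5*28.085 + 18*15.999 = 584.945 g/mol.
Mass of Al per formula unit: 4 × 26.982 = 107.928 g.
Weight fraction Al = 107.928 / 584.945 = 0.1845.

18.45 mass %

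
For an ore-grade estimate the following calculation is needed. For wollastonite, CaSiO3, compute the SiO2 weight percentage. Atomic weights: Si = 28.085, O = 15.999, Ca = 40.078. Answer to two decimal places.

Molar mass of CaSiO3 = 1×40.078 + 1×28.085 + 3×15.999 = 116.160 g/mol.
Each formula unit contains 1 Si, equivalent to 1/1 = 1.0000 mol SiO2.
M(SiO2) = 1×28.085 + 2×15.999 = 60.083 g/mol.
Mass of SiO2 per formula unit = 1.0000 × 60.083 = 60.083 g.
SiO2 wt% = 60.083 / 116.160 × 100 = 51.72%.

51.72 wt%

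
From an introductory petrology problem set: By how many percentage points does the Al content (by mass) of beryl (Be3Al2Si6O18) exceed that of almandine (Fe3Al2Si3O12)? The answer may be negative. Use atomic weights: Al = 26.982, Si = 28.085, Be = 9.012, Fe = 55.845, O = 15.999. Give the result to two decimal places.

Al in Be3Al2Si6O18: molar mass 537.492 g/mol; 2×26.982 = 53.964 g → 10.04 wt%.
Al in Fe3Al2Si3O12: molar mass 497.742 g/mol; 2×26.982 = 53.964 g → 10.84 wt%.
Difference = 10.04 − 10.84 = -0.80 percentage points.

-0.80 percentage points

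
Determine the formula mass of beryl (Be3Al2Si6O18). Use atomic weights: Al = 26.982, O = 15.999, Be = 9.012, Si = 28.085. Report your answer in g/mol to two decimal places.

537.49 g/mol

M = 3×9.012 + 2×26.982 + 6×28.085 + 18×15.999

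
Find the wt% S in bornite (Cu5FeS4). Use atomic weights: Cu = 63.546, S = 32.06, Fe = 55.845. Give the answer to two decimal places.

25.56 weight percent

Formula mass = 5*63.546 + 1*55.845 + 4*32.06 = 501.815 g/mol, of which 128.240 g is S.
So S makes up 128.240/501.815 = 0.2556 of the mass, i.e. 25.56%.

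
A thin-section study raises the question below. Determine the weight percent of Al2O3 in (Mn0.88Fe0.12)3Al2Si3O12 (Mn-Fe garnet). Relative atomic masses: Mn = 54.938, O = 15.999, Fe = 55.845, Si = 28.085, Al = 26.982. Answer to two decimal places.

20.58 wt%

Molar mass of (Mn0.88Fe0.12)3Al2Si3O12 = 2.64×54.938 + 0.36×55.845 + 2×26.982 + 3×28.085 + 12×15.999 = 495.348 g/mol.
Each formula unit contains 2 Al, equivalent to 2/2 = 1.0000 mol Al2O3.
M(Al2O3) = 2×26.982 + 3×15.999 = 101.961 g/mol.
Mass of Al2O3 per formula unit = 1.0000 × 101.961 = 101.961 g.
Al2O3 wt% = 101.961 / 495.348 × 100 = 20.58%.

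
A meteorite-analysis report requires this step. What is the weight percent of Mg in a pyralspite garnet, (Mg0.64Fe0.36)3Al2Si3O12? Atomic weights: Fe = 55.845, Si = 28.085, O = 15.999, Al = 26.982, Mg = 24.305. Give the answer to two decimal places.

Formula mass = 1.92·24.305 + 1.08·55.845 + 2·26.982 + 3·28.085 + 12·15.999 = 437.185 g/mol, of which 46.666 g is Mg.
So Mg makes up 46.666/437.185 = 0.1067 of the mass, i.e. 10.67%.

10.67 weight percent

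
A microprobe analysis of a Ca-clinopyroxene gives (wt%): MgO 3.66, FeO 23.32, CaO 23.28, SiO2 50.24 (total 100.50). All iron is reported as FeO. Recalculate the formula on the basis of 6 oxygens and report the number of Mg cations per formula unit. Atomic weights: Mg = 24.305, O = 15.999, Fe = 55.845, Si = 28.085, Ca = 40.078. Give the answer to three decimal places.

0.218 Mg apfu

MgO (M=40.304): mol = 0.09081; Mg = 0.09081, O = 0.09081.
FeO (M=71.844): mol = 0.32459; Fe = 0.32459, O = 0.32459.
CaO (M=56.077): mol = 0.41514; Ca = 0.41514, O = 0.41514.
SiO2 (M=60.083): mol = 0.83618; Si = 0.83618, O = 1.67236.
ΣO = 2.50290; factor = 6/ΣO = 2.39722.
Mg apfu = 0.09081 × 2.39722 = 0.218.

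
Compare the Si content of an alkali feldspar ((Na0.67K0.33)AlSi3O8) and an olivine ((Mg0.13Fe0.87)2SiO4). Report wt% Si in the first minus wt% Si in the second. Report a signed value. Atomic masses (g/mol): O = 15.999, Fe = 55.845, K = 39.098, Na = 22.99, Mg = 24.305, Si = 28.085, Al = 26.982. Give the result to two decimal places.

M((Na0.67K0.33)AlSi3O8) = 267.535 g/mol, so wt% Si = 84.255/267.535 × 100 = 31.49%.
M((Mg0.13Fe0.87)2SiO4) = 195.571 g/mol, so wt% Si = 28.085/195.571 × 100 = 14.36%.
31.49 − 14.36 = 17.13 pp.

17.13 percentage points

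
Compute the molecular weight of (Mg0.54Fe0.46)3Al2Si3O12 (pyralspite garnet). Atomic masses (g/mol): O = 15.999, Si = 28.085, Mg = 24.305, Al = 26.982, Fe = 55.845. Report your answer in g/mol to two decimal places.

The formula mass is the sum 1.62×24.305 + 1.38×55.845 + 2×26.982 + 3×28.085 + 12×15.999.

446.65 g/mol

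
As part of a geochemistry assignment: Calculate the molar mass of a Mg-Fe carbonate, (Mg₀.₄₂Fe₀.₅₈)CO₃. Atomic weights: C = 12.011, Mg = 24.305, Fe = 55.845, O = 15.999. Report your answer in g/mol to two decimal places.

M = 0.42×24.305 + 0.58×55.845 + 1×12.011 + 3×15.999

102.61 g/mol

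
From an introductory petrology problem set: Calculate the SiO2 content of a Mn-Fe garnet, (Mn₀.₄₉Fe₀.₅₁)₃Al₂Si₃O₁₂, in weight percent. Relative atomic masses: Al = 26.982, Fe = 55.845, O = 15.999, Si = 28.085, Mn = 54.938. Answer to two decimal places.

36.31 wt%

Molar mass of (Mn₀.₄₉Fe₀.₅₁)₃Al₂Si₃O₁₂ = 1.47×54.938 + 1.53×55.845 + 2×26.982 + 3×28.085 + 12×15.999 = 496.409 g/mol.
Each formula unit contains 3 Si, equivalent to 3/1 = 3.0000 mol SiO2.
M(SiO2) = 1×28.085 + 2×15.999 = 60.083 g/mol.
Mass of SiO2 per formula unit = 3.0000 × 60.083 = 180.249 g.
SiO2 wt% = 180.249 / 496.409 × 100 = 36.31%.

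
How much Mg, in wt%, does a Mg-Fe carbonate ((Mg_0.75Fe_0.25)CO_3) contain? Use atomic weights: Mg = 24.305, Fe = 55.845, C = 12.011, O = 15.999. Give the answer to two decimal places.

19.77 wt%

M((Mg_0.75Fe_0.25)CO_3) = 92.198 g/mol.
Mg contributes 0.75 × 24.305 = 18.229 g per mole.
18.229/92.198 = 0.1977 → 19.77%.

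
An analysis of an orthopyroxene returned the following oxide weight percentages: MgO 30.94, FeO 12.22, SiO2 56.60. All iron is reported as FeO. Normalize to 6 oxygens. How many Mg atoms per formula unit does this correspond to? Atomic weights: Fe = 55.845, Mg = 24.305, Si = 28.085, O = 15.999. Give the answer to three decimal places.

MgO (M=40.304): mol = 0.76767; Mg = 0.76767, O = 0.76767.
FeO (M=71.844): mol = 0.17009; Fe = 0.17009, O = 0.17009.
SiO2 (M=60.083): mol = 0.94203; Si = 0.94203, O = 1.88406.
ΣO = 2.82182; factor = 6/ΣO = 2.12629.
Mg apfu = 0.76767 × 2.12629 = 1.632.

1.632 Mg apfu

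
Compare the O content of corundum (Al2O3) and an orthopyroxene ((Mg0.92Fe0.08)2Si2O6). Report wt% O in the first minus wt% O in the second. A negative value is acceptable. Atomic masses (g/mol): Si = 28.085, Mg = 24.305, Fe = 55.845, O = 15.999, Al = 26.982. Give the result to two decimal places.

First mineral: 47.997 g O in 101.961 g formula = 47.07 wt% O.
Second mineral: 95.994 g O in 205.820 g formula = 46.64 wt% O.
47.07% − 46.64% gives a difference of 0.43 percentage points.

0.43 percentage points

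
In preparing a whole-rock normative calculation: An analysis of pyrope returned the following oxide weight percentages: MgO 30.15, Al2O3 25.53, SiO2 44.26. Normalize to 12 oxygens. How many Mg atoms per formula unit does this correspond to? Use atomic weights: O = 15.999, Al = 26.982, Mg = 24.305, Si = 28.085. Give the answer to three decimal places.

3.020 Mg apfu

30.15 wt% MgO ÷ 40.304 g/mol = 0.74806 mol, giving 0.74806 Mg and 0.74806 O.
25.53 wt% Al2O3 ÷ 101.961 g/mol = 0.25039 mol, giving 0.50078 Al and 0.75117 O.
44.26 wt% SiO2 ÷ 60.083 g/mol = 0.73665 mol, giving 0.73665 Si and 1.47330 O.
Oxygen sums to 2.97253; scaling by 12/2.97253 = 4.03697 puts the formula on 12 O.
Mg: 0.74806 × 4.03697 = 3.020 atoms per formula unit.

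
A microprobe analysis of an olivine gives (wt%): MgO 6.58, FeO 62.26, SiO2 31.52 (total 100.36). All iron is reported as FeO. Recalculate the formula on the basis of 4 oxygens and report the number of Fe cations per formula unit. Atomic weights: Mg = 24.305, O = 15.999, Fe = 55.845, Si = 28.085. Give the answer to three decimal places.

1.667 Fe apfu

6.58 wt% MgO ÷ 40.304 g/mol = 0.16326 mol, giving 0.16326 Mg and 0.16326 O.
62.26 wt% FeO ÷ 71.844 g/mol = 0.86660 mol, giving 0.86660 Fe and 0.86660 O.
31.52 wt% SiO2 ÷ 60.083 g/mol = 0.52461 mol, giving 0.52461 Si and 1.04922 O.
Oxygen sums to 2.07908; scaling by 4/2.07908 = 1.92393 puts the formula on 4 O.
Fe: 0.86660 × 1.92393 = 1.667 atoms per formula unit.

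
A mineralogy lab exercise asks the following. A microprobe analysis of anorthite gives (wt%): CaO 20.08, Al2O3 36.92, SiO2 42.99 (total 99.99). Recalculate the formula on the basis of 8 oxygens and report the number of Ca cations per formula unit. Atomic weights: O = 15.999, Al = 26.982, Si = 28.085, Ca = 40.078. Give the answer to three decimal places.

0.996 Ca apfu

CaO: 20.08/56.077 = 0.35808 mol → 0.35808 mol Ca, 0.35808 mol O.
Al2O3: 36.92/101.961 = 0.36210 mol → 0.72420 mol Al, 1.08630 mol O.
SiO2: 42.99/60.083 = 0.71551 mol → 0.71551 mol Si, 1.43102 mol O.
Total oxygen = 2.87540 mol. Normalization factor = 8/2.87540 = 2.78222.
Ca per 8 O = 0.35808 × 2.78222 = 0.996.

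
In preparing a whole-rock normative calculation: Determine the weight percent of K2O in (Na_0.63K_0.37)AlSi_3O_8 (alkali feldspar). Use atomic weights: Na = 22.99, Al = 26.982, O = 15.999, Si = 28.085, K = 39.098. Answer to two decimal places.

6.50 wt%

Molar mass of (Na_0.63K_0.37)AlSi_3O_8 = 0.63×22.99 + 0.37×39.098 + 1×26.982 + 3×28.085 + 8×15.999 = 268.179 g/mol.
Each formula unit contains 0.37 K, equivalent to 0.37/2 = 0.1850 mol K2O.
M(K2O) = 2×39.098 + 1×15.999 = 94.195 g/mol.
Mass of K2O per formula unit = 0.1850 × 94.195 = 17.426 g.
K2O wt% = 17.426 / 268.179 × 100 = 6.50%.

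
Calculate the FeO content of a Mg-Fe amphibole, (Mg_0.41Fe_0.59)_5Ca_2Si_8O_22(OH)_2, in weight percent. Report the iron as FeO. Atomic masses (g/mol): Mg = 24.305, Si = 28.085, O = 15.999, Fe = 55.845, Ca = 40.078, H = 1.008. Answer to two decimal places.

23.41 wt%

M((Mg_0.41Fe_0.59)_5Ca_2Si_8O_22(OH)_2) = 905.396 g/mol; M(FeO) = 71.844 g/mol.
Moles FeO per formula unit = 2.95 Fe ÷ 1 = 2.9500.
FeO fraction = (2.9500 × 71.844) / 905.396 = 211.940/905.396 = 0.2341.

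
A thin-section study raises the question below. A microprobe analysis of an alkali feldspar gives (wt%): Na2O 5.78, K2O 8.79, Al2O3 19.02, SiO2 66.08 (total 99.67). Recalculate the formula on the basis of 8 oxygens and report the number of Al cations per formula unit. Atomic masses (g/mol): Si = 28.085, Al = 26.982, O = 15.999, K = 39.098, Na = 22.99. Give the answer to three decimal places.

5.78 wt% Na2O ÷ 61.979 g/mol = 0.09326 mol, giving 0.18652 Na and 0.09326 O.
8.79 wt% K2O ÷ 94.195 g/mol = 0.09332 mol, giving 0.18664 K and 0.09332 O.
19.02 wt% Al2O3 ÷ 101.961 g/mol = 0.18654 mol, giving 0.37308 Al and 0.55962 O.
66.08 wt% SiO2 ÷ 60.083 g/mol = 1.09981 mol, giving 1.09981 Si and 2.19962 O.
Oxygen sums to 2.94582; scaling by 8/2.94582 = 2.71571 puts the formula on 8 O.
Al: 0.37308 × 2.71571 = 1.013 atoms per formula unit.

1.013 Al apfu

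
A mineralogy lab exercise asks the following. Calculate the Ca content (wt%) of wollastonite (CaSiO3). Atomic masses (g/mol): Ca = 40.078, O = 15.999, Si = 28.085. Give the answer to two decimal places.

Formula mass = 1·40.078 + 1·28.085 + 3·15.999 = 116.160 g/mol, of which 40.078 g is Ca.
So Ca makes up 40.078/116.160 = 0.3450 of the mass, i.e. 34.50%.

34.50 wt%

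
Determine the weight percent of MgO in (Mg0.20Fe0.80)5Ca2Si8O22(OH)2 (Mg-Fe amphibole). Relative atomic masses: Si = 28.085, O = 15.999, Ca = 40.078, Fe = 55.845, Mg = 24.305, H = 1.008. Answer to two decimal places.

4.29 wt%

Formula mass = 938.513 g/mol.
1 Mg → 1.0000 mol MgO per formula unit; M(MgO) = 40.304, so MgO mass = 40.304 g.
40.304/938.513 × 100 = 4.29 wt%.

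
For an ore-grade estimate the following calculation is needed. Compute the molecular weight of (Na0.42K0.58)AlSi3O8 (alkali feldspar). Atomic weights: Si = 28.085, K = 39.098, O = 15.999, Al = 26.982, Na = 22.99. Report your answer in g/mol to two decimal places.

271.56 g/mol

M = 0.42*22.99 + 0.58*39.098 + 1*26.982 + 3*28.085 + 8*15.999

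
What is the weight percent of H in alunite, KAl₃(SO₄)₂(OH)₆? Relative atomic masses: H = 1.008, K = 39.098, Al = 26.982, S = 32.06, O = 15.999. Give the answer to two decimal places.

M(KAl₃(SO₄)₂(OH)₆) = 414.198 g/mol.
H contributes 6 × 1.008 = 6.048 g per mole.
6.048/414.198 = 0.0146 → 1.46%.

1.46 weight percent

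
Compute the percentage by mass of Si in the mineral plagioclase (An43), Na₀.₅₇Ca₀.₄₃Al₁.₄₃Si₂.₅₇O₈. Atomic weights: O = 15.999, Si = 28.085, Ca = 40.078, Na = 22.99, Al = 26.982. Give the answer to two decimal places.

M(Na₀.₅₇Ca₀.₄₃Al₁.₄₃Si₂.₅₇O₈) = 269.093 g/mol.
Si contributes 2.57 × 28.085 = 72.178 g per mole.
72.178/269.093 = 0.2682 → 26.82%.

26.82 mass %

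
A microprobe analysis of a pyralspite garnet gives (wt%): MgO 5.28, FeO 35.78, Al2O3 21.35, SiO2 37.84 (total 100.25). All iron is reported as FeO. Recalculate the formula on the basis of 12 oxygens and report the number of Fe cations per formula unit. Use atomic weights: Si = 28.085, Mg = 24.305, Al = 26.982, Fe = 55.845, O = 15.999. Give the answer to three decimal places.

2.375 Fe apfu

MgO: 5.28/40.304 = 0.13100 mol → 0.13100 mol Mg, 0.13100 mol O.
FeO: 35.78/71.844 = 0.49802 mol → 0.49802 mol Fe, 0.49802 mol O.
Al2O3: 21.35/101.961 = 0.20939 mol → 0.41878 mol Al, 0.62817 mol O.
SiO2: 37.84/60.083 = 0.62980 mol → 0.62980 mol Si, 1.25960 mol O.
Total oxygen = 2.51679 mol. Normalization factor = 12/2.51679 = 4.76798.
Fe per 12 O = 0.49802 × 4.76798 = 2.375.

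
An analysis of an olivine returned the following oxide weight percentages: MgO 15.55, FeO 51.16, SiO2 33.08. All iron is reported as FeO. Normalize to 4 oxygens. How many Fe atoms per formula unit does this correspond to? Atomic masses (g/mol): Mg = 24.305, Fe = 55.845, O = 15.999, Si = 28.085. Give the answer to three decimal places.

15.55 wt% MgO ÷ 40.304 g/mol = 0.38582 mol, giving 0.38582 Mg and 0.38582 O.
51.16 wt% FeO ÷ 71.844 g/mol = 0.71210 mol, giving 0.71210 Fe and 0.71210 O.
33.08 wt% SiO2 ÷ 60.083 g/mol = 0.55057 mol, giving 0.55057 Si and 1.10114 O.
Oxygen sums to 2.19906; scaling by 4/2.19906 = 1.81896 puts the formula on 4 O.
Fe: 0.71210 × 1.81896 = 1.295 atoms per formula unit.

1.295 Fe apfu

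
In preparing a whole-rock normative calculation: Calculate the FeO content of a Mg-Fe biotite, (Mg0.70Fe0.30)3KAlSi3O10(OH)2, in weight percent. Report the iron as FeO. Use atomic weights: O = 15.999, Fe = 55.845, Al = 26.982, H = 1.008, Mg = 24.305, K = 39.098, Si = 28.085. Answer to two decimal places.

Formula mass = 445.640 g/mol.
0.90 Fe → 0.9000 mol FeO per formula unit; M(FeO) = 71.844, so FeO mass = 64.660 g.
64.660/445.640 × 100 = 14.51 wt%.

14.51 wt%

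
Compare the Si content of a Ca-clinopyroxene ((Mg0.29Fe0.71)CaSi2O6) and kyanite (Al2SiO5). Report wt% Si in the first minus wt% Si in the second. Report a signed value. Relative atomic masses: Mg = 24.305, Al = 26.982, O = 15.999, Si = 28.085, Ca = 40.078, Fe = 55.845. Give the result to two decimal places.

Si in (Mg0.29Fe0.71)CaSi2O6: molar mass 238.940 g/mol; 2×28.085 = 56.170 g → 23.51 wt%.
Si in Al2SiO5: molar mass 162.044 g/mol; 1×28.085 = 28.085 g → 17.33 wt%.
Difference = 23.51 − 17.33 = 6.18 percentage points.

6.18 percentage points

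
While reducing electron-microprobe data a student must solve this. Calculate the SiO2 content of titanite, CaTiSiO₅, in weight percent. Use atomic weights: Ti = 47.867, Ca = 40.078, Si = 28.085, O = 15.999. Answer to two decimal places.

Formula mass = 196.025 g/mol.
1 Si → 1.0000 mol SiO2 per formula unit; M(SiO2) = 60.083, so SiO2 mass = 60.083 g.
60.083/196.025 × 100 = 30.65 wt%.

30.65 wt%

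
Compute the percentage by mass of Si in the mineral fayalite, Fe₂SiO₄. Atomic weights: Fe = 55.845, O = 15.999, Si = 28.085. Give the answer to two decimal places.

Molar mass of Fe₂SiO₄: 2·55.845 + 1·28.085 + 4·15.999 = 203.771 g/mol.
Mass of Si per formula unit: 1 × 28.085 = 28.085 g.
Weight fraction Si = 28.085 / 203.771 = 0.1378.

13.78 wt%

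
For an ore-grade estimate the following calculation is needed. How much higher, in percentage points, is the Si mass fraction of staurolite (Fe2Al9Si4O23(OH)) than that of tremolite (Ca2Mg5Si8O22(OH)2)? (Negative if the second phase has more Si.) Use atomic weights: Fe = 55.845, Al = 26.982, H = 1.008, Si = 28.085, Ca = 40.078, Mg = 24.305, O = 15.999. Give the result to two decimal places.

-14.47 percentage points

Si in Fe2Al9Si4O23(OH): molar mass 851.852 g/mol; 4×28.085 = 112.340 g → 13.19 wt%.
Si in Ca2Mg5Si8O22(OH)2: molar mass 812.353 g/mol; 8×28.085 = 224.680 g → 27.66 wt%.
Difference = 13.19 − 27.66 = -14.47 percentage points.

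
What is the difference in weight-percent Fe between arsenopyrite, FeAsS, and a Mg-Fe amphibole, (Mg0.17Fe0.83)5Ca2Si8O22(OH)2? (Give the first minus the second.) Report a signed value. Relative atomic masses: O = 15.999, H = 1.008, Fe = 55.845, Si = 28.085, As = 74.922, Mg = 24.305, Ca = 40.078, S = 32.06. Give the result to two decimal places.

9.73 percentage points

First mineral: 55.845 g Fe in 162.827 g formula = 34.30 wt% Fe.
Second mineral: 231.757 g Fe in 943.244 g formula = 24.57 wt% Fe.
34.30% − 24.57% gives a difference of 9.73 percentage points.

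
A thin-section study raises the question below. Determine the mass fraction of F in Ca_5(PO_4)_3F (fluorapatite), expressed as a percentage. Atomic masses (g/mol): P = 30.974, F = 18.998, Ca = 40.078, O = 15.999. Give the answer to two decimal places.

3.77 weight percent

M(Ca_5(PO_4)_3F) = 504.298 g/mol.
F contributes 1 × 18.998 = 18.998 g per mole.
18.998/504.298 = 0.0377 → 3.77%.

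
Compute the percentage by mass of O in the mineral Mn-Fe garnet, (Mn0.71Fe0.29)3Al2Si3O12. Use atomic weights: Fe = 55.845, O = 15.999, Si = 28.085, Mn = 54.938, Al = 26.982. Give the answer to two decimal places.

38.72 mass %

Molar mass of (Mn0.71Fe0.29)3Al2Si3O12: 2.13·54.938 + 0.87·55.845 + 2·26.982 + 3·28.085 + 12·15.999 = 495.810 g/mol.
Mass of O per formula unit: 12 × 15.999 = 191.988 g.
Weight fraction O = 191.988 / 495.810 = 0.3872.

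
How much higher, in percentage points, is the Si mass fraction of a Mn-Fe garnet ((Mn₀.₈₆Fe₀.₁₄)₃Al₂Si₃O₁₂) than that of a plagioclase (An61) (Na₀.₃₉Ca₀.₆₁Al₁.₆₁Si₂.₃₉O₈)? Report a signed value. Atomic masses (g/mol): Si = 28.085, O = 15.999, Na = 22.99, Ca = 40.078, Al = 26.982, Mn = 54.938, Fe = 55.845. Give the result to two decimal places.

-7.67 percentage points

M((Mn₀.₈₆Fe₀.₁₄)₃Al₂Si₃O₁₂) = 495.402 g/mol, so wt% Si = 84.255/495.402 × 100 = 17.01%.
M(Na₀.₃₉Ca₀.₆₁Al₁.₆₁Si₂.₃₉O₈) = 271.970 g/mol, so wt% Si = 67.123/271.970 × 100 = 24.68%.
17.01 − 24.68 = -7.67 pp.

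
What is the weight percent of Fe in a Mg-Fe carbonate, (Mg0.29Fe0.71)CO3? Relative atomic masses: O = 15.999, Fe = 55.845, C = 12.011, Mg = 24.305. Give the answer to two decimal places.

M((Mg0.29Fe0.71)CO3) = 106.706 g/mol.
Fe contributes 0.71 × 55.845 = 39.650 g per mole.
39.650/106.706 = 0.3716 → 37.16%.

37.16 wt%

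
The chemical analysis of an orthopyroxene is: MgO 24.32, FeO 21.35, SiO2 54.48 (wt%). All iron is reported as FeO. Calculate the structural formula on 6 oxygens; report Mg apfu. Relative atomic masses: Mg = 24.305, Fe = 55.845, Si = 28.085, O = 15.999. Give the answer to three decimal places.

1.334 Mg apfu

MgO (M=40.304): mol = 0.60341; Mg = 0.60341, O = 0.60341.
FeO (M=71.844): mol = 0.29717; Fe = 0.29717, O = 0.29717.
SiO2 (M=60.083): mol = 0.90675; Si = 0.90675, O = 1.81350.
ΣO = 2.71408; factor = 6/ΣO = 2.21069.
Mg apfu = 0.60341 × 2.21069 = 1.334.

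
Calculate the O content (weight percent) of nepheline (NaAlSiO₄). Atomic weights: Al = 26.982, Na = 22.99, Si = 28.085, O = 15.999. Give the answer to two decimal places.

45.05 weight percent

Formula mass = 1·22.99 + 1·26.982 + 1·28.085 + 4·15.999 = 142.053 g/mol, of which 63.996 g is O.
So O makes up 63.996/142.053 = 0.4505 of the mass, i.e. 45.05%.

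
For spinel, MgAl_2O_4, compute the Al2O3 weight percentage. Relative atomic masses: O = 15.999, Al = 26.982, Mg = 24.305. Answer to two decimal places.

Formula mass = 142.265 g/mol.
2 Al → 1.0000 mol Al2O3 per formula unit; M(Al2O3) = 101.961, so Al2O3 mass = 101.961 g.
101.961/142.265 × 100 = 71.67 wt%.

71.67 wt%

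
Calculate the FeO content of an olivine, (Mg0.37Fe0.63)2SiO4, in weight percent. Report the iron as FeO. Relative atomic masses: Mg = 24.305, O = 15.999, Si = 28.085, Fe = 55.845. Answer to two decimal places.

M((Mg0.37Fe0.63)2SiO4) = 180.431 g/mol; M(FeO) = 71.844 g/mol.
Moles FeO per formula unit = 1.26 Fe ÷ 1 = 1.2600.
FeO fraction = (1.2600 × 71.844) / 180.431 = 90.523/180.431 = 0.5017.

50.17 wt%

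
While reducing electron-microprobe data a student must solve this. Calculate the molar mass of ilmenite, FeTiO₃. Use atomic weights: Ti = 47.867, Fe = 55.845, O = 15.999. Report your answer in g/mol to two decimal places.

The formula mass is the sum 1(55.845) + 1(47.867) + 3(15.999).

151.71 g/mol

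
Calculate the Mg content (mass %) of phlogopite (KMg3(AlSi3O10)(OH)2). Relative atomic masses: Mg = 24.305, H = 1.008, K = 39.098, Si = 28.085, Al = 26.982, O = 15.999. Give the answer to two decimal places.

17.47 mass %

M(KMg3(AlSi3O10)(OH)2) = 417.254 g/mol.
Mg contributes 3 × 24.305 = 72.915 g per mole.
72.915/417.254 = 0.1747 → 17.47%.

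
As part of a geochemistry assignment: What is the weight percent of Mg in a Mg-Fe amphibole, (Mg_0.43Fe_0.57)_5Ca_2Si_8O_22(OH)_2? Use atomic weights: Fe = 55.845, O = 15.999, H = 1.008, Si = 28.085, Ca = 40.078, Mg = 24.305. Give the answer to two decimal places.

Molar mass of (Mg_0.43Fe_0.57)_5Ca_2Si_8O_22(OH)_2: 2.15·24.305 + 2.85·55.845 + 2·40.078 + 8·28.085 + 24·15.999 + 2·1.008 = 902.242 g/mol.
Mass of Mg per formula unit: 2.15 × 24.305 = 52.256 g.
Weight fraction Mg = 52.256 / 902.242 = 0.0579.

5.79 wt%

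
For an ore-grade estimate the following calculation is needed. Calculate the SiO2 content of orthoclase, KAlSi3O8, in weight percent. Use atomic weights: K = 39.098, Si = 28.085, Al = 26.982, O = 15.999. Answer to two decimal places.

Molar mass of KAlSi3O8 = 1*39.098 + 1*26.982 + 3*28.085 + 8*15.999 = 278.327 g/mol.
Each formula unit contains 3 Si, equivalent to 3/1 = 3.0000 mol SiO2.
M(SiO2) = 1×28.085 + 2×15.999 = 60.083 g/mol.
Mass of SiO2 per formula unit = 3.0000 × 60.083 = 180.249 g.
SiO2 wt% = 180.249 / 278.327 × 100 = 64.76%.

64.76 wt%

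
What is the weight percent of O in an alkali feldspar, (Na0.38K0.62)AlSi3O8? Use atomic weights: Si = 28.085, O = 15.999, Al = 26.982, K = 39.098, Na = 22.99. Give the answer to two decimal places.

Formula mass = 0.38×22.99 + 0.62×39.098 + 1×26.982 + 3×28.085 + 8×15.999 = 272.206 g/mol, of which 127.992 g is O.
So O makes up 127.992/272.206 = 0.4702 of the mass, i.e. 47.02%.

47.02 wt%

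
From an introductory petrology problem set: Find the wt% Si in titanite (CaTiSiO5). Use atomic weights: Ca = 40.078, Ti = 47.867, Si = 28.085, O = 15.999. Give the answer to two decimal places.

14.33 mass %

M(CaTiSiO5) = 196.025 g/mol.
Si contributes 1 × 28.085 = 28.085 g per mole.
28.085/196.025 = 0.1433 → 14.33%.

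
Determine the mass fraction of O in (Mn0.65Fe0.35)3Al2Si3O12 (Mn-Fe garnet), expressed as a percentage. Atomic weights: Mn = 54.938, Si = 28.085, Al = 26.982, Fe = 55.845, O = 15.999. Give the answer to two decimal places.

Molar mass of (Mn0.65Fe0.35)3Al2Si3O12: 1.95·54.938 + 1.05·55.845 + 2·26.982 + 3·28.085 + 12·15.999 = 495.973 g/mol.
Mass of O per formula unit: 12 × 15.999 = 191.988 g.
Weight fraction O = 191.988 / 495.973 = 0.3871.

38.71 wt%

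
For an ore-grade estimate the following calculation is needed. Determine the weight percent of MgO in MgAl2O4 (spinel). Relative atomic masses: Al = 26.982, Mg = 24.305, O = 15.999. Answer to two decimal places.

28.33 wt%

M(MgAl2O4) = 142.265 g/mol; M(MgO) = 40.304 g/mol.
Moles MgO per formula unit = 1 Mg ÷ 1 = 1.0000.
MgO fraction = (1.0000 × 40.304) / 142.265 = 40.304/142.265 = 0.2833.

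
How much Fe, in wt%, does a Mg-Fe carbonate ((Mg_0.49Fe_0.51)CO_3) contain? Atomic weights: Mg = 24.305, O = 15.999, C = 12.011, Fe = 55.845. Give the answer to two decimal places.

Formula mass = 0.49×24.305 + 0.51×55.845 + 1×12.011 + 3×15.999 = 100.398 g/mol, of which 28.481 g is Fe.
So Fe makes up 28.481/100.398 = 0.2837 of the mass, i.e. 28.37%.

28.37 wt%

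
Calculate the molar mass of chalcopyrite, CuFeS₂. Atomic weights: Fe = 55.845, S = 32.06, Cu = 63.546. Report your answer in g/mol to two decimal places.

M = 1*63.546 + 1*55.845 + 2*32.06

183.51 g/mol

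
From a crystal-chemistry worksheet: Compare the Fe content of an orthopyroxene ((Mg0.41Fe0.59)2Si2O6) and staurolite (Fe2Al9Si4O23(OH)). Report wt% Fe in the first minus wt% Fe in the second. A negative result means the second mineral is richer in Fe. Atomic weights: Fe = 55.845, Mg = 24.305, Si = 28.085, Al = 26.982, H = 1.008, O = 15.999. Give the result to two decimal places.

Fe in (Mg0.41Fe0.59)2Si2O6: molar mass 237.991 g/mol; 1.18×55.845 = 65.897 g → 27.69 wt%.
Fe in Fe2Al9Si4O23(OH): molar mass 851.852 g/mol; 2×55.845 = 111.690 g → 13.11 wt%.
Difference = 27.69 − 13.11 = 14.58 percentage points.

14.58 percentage points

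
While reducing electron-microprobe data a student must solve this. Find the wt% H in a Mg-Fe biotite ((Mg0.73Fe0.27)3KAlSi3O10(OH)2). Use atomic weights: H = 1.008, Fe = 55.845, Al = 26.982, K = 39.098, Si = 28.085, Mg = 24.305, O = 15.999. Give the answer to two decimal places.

0.46 weight percent

Molar mass of (Mg0.73Fe0.27)3KAlSi3O10(OH)2: 2.19*24.305 + 0.81*55.845 + 1*39.098 + 1*26.982 + 3*28.085 + 12*15.999 + 2*1.008 = 442.801 g/mol.
Mass of H per formula unit: 2 × 1.008 = 2.016 g.
Weight fraction H = 2.016 / 442.801 = 0.0046.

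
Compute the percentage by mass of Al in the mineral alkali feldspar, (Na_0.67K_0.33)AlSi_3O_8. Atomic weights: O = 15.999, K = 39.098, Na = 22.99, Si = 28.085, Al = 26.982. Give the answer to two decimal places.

Molar mass of (Na_0.67K_0.33)AlSi_3O_8: 0.67×22.99 + 0.33×39.098 + 1×26.982 + 3×28.085 + 8×15.999 = 267.535 g/mol.
Mass of Al per formula unit: 1 × 26.982 = 26.982 g.
Weight fraction Al = 26.982 / 267.535 = 0.1009.

10.09 mass %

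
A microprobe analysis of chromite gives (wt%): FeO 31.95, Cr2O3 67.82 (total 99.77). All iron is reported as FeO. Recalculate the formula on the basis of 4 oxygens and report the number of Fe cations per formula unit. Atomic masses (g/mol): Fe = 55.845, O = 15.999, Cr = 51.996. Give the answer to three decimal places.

0.997 Fe apfu

FeO (M=71.844): mol = 0.44471; Fe = 0.44471, O = 0.44471.
Cr2O3 (M=151.989): mol = 0.44622; Cr = 0.89244, O = 1.33866.
ΣO = 1.78337; factor = 4/ΣO = 2.24294.
Fe apfu = 0.44471 × 2.24294 = 0.997.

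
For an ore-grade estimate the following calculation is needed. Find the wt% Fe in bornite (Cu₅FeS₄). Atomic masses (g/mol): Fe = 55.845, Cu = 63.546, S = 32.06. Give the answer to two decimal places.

11.13 mass %

M(Cu₅FeS₄) = 501.815 g/mol.
Fe contributes 1 × 55.845 = 55.845 g per mole.
55.845/501.815 = 0.1113 → 11.13%.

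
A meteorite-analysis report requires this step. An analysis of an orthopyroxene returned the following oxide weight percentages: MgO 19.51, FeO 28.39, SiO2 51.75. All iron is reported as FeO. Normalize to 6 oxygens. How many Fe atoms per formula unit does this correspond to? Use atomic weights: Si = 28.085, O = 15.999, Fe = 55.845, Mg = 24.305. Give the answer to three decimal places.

0.911 Fe apfu

MgO: 19.51/40.304 = 0.48407 mol → 0.48407 mol Mg, 0.48407 mol O.
FeO: 28.39/71.844 = 0.39516 mol → 0.39516 mol Fe, 0.39516 mol O.
SiO2: 51.75/60.083 = 0.86131 mol → 0.86131 mol Si, 1.72262 mol O.
Total oxygen = 2.60185 mol. Normalization factor = 6/2.60185 = 2.30605.
Fe per 6 O = 0.39516 × 2.30605 = 0.911.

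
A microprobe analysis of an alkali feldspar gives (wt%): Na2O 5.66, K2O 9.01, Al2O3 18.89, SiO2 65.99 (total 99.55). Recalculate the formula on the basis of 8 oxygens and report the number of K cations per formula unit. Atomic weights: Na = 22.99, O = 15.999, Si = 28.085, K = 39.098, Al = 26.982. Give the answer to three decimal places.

0.521 K apfu

5.66 wt% Na2O ÷ 61.979 g/mol = 0.09132 mol, giving 0.18264 Na and 0.09132 O.
9.01 wt% K2O ÷ 94.195 g/mol = 0.09565 mol, giving 0.19130 K and 0.09565 O.
18.89 wt% Al2O3 ÷ 101.961 g/mol = 0.18527 mol, giving 0.37054 Al and 0.55581 O.
65.99 wt% SiO2 ÷ 60.083 g/mol = 1.09831 mol, giving 1.09831 Si and 2.19662 O.
Oxygen sums to 2.93940; scaling by 8/2.93940 = 2.72164 puts the formula on 8 O.
K: 0.19130 × 2.72164 = 0.521 atoms per formula unit.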